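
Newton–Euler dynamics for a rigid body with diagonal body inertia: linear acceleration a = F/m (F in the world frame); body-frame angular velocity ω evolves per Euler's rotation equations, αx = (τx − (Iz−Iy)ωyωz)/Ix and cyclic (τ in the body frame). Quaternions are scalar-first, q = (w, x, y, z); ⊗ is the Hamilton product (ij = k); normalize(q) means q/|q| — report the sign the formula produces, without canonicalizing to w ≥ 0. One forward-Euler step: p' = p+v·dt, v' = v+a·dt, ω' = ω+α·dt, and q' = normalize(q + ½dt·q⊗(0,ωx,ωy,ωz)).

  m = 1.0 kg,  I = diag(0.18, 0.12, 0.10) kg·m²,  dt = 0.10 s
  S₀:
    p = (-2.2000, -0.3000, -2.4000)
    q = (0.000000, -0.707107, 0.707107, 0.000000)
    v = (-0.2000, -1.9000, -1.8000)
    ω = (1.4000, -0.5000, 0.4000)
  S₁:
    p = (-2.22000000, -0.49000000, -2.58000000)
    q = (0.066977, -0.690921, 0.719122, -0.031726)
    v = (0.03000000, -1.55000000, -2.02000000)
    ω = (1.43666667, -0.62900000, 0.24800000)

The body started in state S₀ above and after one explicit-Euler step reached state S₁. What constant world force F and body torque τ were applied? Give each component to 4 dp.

F = (2.3000, 3.5000, -2.2000)
τ = (0.0700, -0.1100, -0.1100)

ω₁ − ω₀ = (0.03666667, -0.12900000, -0.15200000)
ω₀×(Iω₀) = (0.0040, 0.0448, 0.0420)
I·α + gyro = (0.0700, -0.1100, -0.1100)
Δv = v₁−v₀ = (0.23000000, 0.35000000, -0.22000000)
m·(v₁−v₀)/dt = (2.3000, 3.5000, -2.2000)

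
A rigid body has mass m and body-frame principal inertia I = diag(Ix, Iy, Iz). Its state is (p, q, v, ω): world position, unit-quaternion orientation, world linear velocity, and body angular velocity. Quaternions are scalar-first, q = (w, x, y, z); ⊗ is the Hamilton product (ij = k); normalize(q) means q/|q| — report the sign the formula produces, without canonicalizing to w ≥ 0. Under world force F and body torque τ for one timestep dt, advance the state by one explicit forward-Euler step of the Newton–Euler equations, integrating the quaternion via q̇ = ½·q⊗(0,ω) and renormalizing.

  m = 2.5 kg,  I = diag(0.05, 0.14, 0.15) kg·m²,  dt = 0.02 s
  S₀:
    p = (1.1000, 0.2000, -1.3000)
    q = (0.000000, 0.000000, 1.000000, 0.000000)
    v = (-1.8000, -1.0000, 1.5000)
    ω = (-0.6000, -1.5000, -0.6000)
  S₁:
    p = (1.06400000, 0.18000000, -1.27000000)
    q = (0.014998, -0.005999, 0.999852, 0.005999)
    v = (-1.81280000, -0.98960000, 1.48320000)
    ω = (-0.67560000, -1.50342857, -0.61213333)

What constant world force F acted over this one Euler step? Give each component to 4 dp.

F = (-1.6000, 1.3000, -2.1000)

v₁ − v₀ = (-0.01280000, 0.01040000, -0.01680000)
m·(v₁−v₀)/dt = (-1.6000, 1.3000, -2.1000)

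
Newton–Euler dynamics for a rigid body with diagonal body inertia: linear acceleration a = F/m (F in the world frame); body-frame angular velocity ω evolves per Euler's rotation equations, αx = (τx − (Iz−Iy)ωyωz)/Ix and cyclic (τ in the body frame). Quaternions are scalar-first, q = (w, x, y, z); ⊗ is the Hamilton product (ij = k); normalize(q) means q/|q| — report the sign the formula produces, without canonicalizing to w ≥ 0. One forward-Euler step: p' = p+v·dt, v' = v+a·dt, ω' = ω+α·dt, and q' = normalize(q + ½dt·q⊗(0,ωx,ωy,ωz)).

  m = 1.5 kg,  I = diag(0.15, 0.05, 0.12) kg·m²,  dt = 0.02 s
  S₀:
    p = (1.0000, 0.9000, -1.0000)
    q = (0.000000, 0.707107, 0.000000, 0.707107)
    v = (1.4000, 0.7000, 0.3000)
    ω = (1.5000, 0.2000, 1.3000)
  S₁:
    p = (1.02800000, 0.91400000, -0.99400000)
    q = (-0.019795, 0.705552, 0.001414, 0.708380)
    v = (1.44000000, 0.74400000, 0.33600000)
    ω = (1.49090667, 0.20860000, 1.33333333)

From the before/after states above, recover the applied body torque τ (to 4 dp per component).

τ = (-0.0500, 0.0800, 0.1700)

ω₁ − ω₀ = (-0.00909333, 0.00860000, 0.03333333)
gyro term ω₀×Iω₀ = (0.0182, 0.0585, -0.0300)
τ = I·(Δω/dt) + ω₀×(Iω₀) = (-0.0500, 0.0800, 0.1700)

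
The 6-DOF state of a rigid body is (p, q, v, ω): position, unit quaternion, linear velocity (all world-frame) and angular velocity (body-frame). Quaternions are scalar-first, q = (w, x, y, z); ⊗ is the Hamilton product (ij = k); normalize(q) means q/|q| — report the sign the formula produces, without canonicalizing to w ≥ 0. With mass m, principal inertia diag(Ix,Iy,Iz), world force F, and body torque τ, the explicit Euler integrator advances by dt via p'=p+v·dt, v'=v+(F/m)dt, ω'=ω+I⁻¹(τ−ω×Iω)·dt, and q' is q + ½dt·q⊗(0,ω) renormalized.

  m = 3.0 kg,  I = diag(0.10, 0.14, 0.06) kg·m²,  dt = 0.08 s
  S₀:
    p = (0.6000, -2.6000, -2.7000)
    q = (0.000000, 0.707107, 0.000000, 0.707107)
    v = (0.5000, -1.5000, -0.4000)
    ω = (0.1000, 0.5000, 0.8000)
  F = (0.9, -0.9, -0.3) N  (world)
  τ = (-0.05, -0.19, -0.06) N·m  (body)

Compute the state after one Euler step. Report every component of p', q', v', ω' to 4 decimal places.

p' = (0.6400, -2.7200, -2.7320)
q' = (-0.0254, 0.6925, -0.0198, 0.7207)
v' = (0.5240, -1.5240, -0.4080)
ω' = (0.0856, 0.3896, 0.7173)

a = F/m = (0.3000, -0.3000, -0.1000)
p + v·dt = (0.6400, -2.7200, -2.7320)
v' = v + a·dt = (0.5240, -1.5240, -0.4080)
precession coupling ω×(Iω) = (-0.0320, 0.0032, 0.0020)
(τ − ω×Iω)/I = (-0.1800, -1.3800, -1.0333)
new body rate ω' = (0.0856, 0.3896, 0.7173)
Hamilton product q⊗(0,ω) = (-0.6363963, -0.3535535, -0.4949749, 0.3535535)
q + ½dt·q⊗(0,ω), renormalized = (-0.0254, 0.6925, -0.0198, 0.7207)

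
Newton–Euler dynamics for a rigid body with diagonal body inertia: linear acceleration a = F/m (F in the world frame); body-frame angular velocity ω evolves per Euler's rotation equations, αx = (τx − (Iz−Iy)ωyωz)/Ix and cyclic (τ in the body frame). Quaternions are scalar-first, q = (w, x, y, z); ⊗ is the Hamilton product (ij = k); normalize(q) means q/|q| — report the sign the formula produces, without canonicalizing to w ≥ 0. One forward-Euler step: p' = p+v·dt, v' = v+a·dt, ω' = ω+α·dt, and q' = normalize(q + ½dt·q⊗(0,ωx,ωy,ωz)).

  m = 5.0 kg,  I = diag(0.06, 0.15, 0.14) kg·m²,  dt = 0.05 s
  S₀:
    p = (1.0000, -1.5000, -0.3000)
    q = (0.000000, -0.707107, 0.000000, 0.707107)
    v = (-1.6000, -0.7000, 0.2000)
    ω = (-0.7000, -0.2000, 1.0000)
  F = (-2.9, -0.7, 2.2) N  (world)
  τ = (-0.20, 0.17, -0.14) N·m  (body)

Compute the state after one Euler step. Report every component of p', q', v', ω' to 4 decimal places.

(τ − ω×Iω)/I = (-3.3667, 0.7600, -1.0900)
ω' = ω + α·dt = (-0.8683, -0.1620, 0.9455)
q⊗(0,ω) = (-1.2020819, 0.1414214, 0.2121321, 0.1414214)
q + ½dt·q⊗(0,ω), renormalized = (-0.0300, -0.7032, 0.0053, 0.7103)
a = F/m = (-0.5800, -0.1400, 0.4400)
p' = p + v·dt = (0.9200, -1.5350, -0.2900)
v + (F/m)dt = (-1.6290, -0.7070, 0.2220)

p' = (0.9200, -1.5350, -0.2900)
q' = (-0.0300, -0.7032, 0.0053, 0.7103)
v' = (-1.6290, -0.7070, 0.2220)
ω' = (-0.8683, -0.1620, 0.9455)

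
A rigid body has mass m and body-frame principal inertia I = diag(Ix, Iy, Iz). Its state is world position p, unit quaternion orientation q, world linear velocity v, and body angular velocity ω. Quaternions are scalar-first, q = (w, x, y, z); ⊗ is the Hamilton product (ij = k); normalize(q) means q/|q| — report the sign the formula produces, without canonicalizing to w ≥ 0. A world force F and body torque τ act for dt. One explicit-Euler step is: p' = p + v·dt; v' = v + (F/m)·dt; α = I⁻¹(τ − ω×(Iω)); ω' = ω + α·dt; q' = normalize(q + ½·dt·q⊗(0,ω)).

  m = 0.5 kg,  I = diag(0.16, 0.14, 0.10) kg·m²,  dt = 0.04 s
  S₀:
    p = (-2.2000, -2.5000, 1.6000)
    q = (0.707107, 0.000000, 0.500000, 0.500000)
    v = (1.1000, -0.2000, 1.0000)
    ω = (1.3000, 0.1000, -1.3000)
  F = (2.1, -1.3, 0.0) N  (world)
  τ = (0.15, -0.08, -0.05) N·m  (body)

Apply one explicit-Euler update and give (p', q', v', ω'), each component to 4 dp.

precession coupling ω×(Iω) = (0.0052, -0.1014, -0.0026)
α = I⁻¹(τ − ω×Iω) = (0.9050, 0.1529, -0.4740)
ω' = ω + α·dt = (1.3362, 0.1061, -1.3190)
Hamilton product q⊗(0,ω) = (0.6000000, 0.2192391, 0.7207107, -1.5692391)
q + ½dt·q⊗(0,ω), renormalized = (0.7186, 0.0044, 0.5141, 0.4683)
new position p' = (-2.1560, -2.5080, 1.6400)
v + (F/m)dt = (1.2680, -0.3040, 1.0000)

p' = (-2.1560, -2.5080, 1.6400)
q' = (0.7186, 0.0044, 0.5141, 0.4683)
v' = (1.2680, -0.3040, 1.0000)
ω' = (1.3362, 0.1061, -1.3190)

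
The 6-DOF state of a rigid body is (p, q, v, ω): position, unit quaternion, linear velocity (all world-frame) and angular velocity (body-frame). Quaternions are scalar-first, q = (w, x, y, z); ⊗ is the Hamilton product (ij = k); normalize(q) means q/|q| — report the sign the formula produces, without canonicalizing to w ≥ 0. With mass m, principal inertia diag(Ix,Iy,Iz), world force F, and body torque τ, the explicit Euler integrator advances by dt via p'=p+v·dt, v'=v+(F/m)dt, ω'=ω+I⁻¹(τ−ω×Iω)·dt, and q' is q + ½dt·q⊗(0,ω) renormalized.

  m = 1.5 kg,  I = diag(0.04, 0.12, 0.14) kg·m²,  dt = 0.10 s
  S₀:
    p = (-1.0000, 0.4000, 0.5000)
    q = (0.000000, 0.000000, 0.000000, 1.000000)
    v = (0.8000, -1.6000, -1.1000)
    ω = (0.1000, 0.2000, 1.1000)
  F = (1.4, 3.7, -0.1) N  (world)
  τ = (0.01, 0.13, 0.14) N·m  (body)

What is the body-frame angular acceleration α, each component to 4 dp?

α = (0.1400, 1.1750, 0.9886)

precession coupling ω×(Iω) = (0.0044, -0.0110, 0.0016)
angular accel α = (0.1400, 1.1750, 0.9886)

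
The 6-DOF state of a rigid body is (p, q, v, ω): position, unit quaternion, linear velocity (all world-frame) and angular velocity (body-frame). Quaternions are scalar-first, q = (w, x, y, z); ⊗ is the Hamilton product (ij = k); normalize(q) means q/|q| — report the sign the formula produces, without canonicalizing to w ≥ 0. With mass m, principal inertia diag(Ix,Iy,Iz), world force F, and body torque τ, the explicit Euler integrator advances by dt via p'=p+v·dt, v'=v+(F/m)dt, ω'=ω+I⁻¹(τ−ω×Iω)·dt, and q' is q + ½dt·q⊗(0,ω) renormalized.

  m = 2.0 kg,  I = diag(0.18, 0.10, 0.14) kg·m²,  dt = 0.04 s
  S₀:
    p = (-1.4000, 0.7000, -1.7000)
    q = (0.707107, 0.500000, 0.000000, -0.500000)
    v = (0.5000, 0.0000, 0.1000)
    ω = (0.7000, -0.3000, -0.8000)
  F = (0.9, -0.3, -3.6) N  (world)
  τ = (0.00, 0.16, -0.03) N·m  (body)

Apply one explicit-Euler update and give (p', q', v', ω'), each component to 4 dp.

ω×(Iω) gyroscopic = (0.0096, -0.0224, 0.0168)
angular accel α = (-0.0533, 1.8240, -0.3343)
new body rate ω' = (0.6979, -0.2270, -0.8134)
Hamilton product q⊗(0,ω) = (-0.7500000, 0.3449749, -0.1621321, -0.7156856)
q' = normalize(q + ½dt·q⊗(0,ω)) = (0.6919, 0.5068, -0.0032, -0.5142)
a = (0.4500, -0.1500, -1.8000)
p' = p + v·dt = (-1.3800, 0.7000, -1.6960)
new velocity v' = (0.5180, -0.0060, 0.0280)

p' = (-1.3800, 0.7000, -1.6960)
q' = (0.6919, 0.5068, -0.0032, -0.5142)
v' = (0.5180, -0.0060, 0.0280)
ω' = (0.6979, -0.2270, -0.8134)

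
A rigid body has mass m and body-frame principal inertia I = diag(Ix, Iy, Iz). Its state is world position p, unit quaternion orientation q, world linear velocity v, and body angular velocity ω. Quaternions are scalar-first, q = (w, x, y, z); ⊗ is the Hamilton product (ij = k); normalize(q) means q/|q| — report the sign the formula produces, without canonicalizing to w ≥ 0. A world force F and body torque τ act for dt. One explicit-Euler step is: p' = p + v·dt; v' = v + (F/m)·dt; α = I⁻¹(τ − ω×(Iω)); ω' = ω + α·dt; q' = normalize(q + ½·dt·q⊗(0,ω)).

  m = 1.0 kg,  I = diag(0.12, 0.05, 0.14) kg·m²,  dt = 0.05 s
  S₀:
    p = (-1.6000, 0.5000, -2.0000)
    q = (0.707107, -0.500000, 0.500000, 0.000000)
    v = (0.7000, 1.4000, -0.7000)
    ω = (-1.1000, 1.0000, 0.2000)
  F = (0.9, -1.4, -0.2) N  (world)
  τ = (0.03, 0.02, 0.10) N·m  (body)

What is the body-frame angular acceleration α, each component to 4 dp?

ω×(Iω) gyroscopic = (0.0180, 0.0044, 0.0770)
(τ − ω×Iω)/I = (0.1000, 0.3120, 0.1643)

α = (0.1000, 0.3120, 0.1643)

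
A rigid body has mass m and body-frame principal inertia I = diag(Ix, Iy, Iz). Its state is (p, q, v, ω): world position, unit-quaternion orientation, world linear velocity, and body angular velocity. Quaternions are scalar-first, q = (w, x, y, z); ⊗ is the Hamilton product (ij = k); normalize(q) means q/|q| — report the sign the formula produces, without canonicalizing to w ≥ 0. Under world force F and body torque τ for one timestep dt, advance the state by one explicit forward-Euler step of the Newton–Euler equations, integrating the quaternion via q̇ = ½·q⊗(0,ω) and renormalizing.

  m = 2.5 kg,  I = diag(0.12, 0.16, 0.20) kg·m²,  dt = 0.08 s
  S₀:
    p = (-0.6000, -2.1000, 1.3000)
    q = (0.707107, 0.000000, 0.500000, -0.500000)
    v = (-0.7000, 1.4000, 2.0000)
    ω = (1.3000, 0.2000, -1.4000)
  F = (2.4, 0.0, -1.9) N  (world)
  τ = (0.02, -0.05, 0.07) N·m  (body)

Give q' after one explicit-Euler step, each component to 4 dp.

q' = (0.6731, 0.0127, 0.4782, -0.5639)

2q̇ = q⊗(0,ω) = (-0.8000000, 0.3192391, -0.5085786, -1.6399498)
q + ½dt·q⊗(0,ω), renormalized = (0.6731, 0.0127, 0.4782, -0.5639)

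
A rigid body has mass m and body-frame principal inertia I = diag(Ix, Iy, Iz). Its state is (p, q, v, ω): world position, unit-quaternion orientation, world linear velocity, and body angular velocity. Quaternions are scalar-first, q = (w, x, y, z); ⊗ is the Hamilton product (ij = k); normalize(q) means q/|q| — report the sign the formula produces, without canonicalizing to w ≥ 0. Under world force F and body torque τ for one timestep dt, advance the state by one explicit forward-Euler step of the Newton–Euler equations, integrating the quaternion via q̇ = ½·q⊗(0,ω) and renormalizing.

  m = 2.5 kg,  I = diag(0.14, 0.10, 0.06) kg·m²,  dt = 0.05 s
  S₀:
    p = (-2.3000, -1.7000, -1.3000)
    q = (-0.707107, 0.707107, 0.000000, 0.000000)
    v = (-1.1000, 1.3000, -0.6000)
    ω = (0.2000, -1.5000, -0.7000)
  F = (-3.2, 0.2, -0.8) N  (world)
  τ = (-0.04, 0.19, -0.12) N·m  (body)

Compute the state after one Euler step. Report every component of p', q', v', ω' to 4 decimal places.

α = I⁻¹(τ − ω×Iω) = (0.0143, 2.0120, -2.2000)
new body rate ω' = (0.2007, -1.3994, -0.8100)
Hamilton product q⊗(0,ω) = (-0.1414214, -0.1414214, 1.5556354, -0.5656856)
updated quaternion q' = (-0.7100, 0.7030, 0.0389, -0.0141)
a = F/m = (-1.2800, 0.0800, -0.3200)
p + v·dt = (-2.3550, -1.6350, -1.3300)
v' = v + a·dt = (-1.1640, 1.3040, -0.6160)

p' = (-2.3550, -1.6350, -1.3300)
q' = (-0.7100, 0.7030, 0.0389, -0.0141)
v' = (-1.1640, 1.3040, -0.6160)
ω' = (0.2007, -1.3994, -0.8100)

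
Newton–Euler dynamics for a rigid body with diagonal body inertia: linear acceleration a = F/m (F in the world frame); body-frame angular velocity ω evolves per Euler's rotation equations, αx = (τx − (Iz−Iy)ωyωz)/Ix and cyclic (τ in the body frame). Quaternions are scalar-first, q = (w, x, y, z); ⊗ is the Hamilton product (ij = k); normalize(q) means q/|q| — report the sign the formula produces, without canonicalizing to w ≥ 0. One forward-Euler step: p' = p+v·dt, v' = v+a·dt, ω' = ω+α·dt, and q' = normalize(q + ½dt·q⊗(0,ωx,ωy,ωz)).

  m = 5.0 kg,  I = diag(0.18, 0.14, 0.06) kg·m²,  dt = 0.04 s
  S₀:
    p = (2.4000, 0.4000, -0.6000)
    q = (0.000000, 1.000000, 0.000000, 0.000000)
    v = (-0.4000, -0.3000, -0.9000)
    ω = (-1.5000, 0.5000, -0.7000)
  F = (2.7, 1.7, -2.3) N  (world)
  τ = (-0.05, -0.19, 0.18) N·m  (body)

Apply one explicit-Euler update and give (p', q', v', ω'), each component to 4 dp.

ω×(Iω) gyroscopic = (0.0280, 0.1260, 0.0300)
(τ − ω×Iω)/I = (-0.4333, -2.2571, 2.5000)
new body rate ω' = (-1.5173, 0.4097, -0.6000)
Hamilton product q⊗(0,ω) = (1.5000000, 0.0000000, 0.7000000, 0.5000000)
updated quaternion q' = (0.0300, 0.9994, 0.0140, 0.0100)
a = F/m = (0.5400, 0.3400, -0.4600)
p' = p + v·dt = (2.3840, 0.3880, -0.6360)
new velocity v' = (-0.3784, -0.2864, -0.9184)

p' = (2.3840, 0.3880, -0.6360)
q' = (0.0300, 0.9994, 0.0140, 0.0100)
v' = (-0.3784, -0.2864, -0.9184)
ω' = (-1.5173, 0.4097, -0.6000)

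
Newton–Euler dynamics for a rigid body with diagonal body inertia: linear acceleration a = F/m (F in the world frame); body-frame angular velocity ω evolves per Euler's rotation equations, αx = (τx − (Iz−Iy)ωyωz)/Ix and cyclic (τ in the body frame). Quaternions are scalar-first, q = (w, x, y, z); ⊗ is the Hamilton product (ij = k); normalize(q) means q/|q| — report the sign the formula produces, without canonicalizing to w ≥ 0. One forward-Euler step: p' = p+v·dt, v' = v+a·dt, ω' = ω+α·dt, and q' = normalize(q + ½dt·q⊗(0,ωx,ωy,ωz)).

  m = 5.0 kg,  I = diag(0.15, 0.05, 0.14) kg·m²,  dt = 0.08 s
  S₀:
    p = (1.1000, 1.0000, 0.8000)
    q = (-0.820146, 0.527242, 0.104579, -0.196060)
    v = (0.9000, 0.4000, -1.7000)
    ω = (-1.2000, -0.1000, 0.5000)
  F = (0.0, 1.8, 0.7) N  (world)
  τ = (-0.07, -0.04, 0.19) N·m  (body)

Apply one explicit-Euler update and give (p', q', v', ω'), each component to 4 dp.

p' = (1.1720, 1.0320, 0.6640)
q' = (-0.7894, 0.5671, 0.1066, -0.2093)
v' = (0.9000, 0.4288, -1.6888)
ω' = (-1.2349, -0.1544, 0.6154)

ω×(Iω) gyroscopic = (-0.0045, -0.0060, -0.0120)
(τ − ω×Iω)/I = (-0.4367, -0.6800, 1.4429)
ω + α·dt = (-1.2349, -0.1544, 0.6154)
Hamilton product q⊗(0,ω) = (0.7411783, 1.0168587, 0.0536656, -0.3373024)
q' = normalize(q + ½dt·q⊗(0,ω)) = (-0.7894, 0.5671, 0.1066, -0.2093)
a = F/m = (0.0000, 0.3600, 0.1400)
new position p' = (1.1720, 1.0320, 0.6640)
v' = v + a·dt = (0.9000, 0.4288, -1.6888)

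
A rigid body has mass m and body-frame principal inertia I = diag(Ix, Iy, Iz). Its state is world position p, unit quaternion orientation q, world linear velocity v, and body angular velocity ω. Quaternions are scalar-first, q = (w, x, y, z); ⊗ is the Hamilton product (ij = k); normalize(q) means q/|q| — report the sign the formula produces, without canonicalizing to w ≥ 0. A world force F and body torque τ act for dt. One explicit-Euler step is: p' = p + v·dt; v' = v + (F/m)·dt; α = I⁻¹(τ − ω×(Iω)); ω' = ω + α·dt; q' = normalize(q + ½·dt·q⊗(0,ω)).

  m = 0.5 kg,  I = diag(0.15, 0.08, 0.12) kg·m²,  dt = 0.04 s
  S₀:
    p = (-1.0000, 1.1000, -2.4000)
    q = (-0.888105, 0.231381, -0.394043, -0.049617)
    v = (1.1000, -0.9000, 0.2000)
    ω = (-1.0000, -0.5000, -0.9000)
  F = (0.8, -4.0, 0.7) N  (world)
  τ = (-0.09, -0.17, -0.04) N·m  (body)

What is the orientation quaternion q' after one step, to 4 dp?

q' = (-0.8879, 0.2556, -0.3798, -0.0438)

q⊗(0,ω) = (-0.0102958, 1.2179352, 0.7019124, 0.2895610)
q' = normalize(q + ½dt·q⊗(0,ω)) = (-0.8879, 0.2556, -0.3798, -0.0438)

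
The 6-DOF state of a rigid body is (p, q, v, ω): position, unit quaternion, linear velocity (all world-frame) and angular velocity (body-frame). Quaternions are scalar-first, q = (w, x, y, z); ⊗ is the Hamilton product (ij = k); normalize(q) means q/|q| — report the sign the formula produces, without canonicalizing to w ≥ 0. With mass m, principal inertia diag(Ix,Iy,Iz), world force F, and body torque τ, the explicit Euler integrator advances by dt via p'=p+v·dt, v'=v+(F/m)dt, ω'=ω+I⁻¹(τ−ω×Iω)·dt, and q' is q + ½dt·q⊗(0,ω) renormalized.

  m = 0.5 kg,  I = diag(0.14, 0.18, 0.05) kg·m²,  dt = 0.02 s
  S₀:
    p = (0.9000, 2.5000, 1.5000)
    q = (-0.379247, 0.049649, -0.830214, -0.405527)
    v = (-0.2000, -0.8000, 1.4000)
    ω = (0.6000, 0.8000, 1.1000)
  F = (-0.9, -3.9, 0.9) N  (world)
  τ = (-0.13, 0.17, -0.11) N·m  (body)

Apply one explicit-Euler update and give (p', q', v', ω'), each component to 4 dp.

gyro term ω×Iω = (-0.1144, 0.0594, 0.0192)
α = I⁻¹(τ − ω×Iω) = (-0.1114, 0.6144, -2.5840)
ω' = ω + α·dt = (0.5978, 0.8123, 1.0483)
2q̇ = q⊗(0,ω) = (1.0804615, -0.8163620, -0.6013277, 0.1206759)
q' = normalize(q + ½dt·q⊗(0,ω)) = (-0.3684, 0.0415, -0.8361, -0.4043)
new position p' = (0.8960, 2.4840, 1.5280)
v' = v + a·dt = (-0.2360, -0.9560, 1.4360)

p' = (0.8960, 2.4840, 1.5280)
q' = (-0.3684, 0.0415, -0.8361, -0.4043)
v' = (-0.2360, -0.9560, 1.4360)
ω' = (0.5978, 0.8123, 1.0483)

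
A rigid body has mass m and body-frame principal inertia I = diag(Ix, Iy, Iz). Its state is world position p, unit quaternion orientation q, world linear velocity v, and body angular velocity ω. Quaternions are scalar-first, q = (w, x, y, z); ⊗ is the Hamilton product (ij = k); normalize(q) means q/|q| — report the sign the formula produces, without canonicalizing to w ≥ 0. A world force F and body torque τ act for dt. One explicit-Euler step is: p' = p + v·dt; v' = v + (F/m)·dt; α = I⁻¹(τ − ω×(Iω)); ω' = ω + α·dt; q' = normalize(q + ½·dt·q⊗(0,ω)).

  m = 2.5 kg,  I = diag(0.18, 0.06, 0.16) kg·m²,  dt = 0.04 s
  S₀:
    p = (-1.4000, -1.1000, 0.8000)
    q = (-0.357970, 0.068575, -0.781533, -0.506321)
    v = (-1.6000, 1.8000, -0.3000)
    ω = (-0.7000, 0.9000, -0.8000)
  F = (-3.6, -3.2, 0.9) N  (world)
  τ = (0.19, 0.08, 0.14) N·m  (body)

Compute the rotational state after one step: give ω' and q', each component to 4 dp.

ω' = (-0.6418, 0.9459, -0.7839)
q' = (-0.3509, 0.0952, -0.7795, -0.5101)

precession coupling ω×(Iω) = (-0.0720, 0.0112, 0.0756)
angular accel α = (1.4556, 1.1467, 0.4025)
ω + α·dt = (-0.6418, 0.9459, -0.7839)
Hamilton product q⊗(0,ω) = (0.3463254, 1.3314943, 0.0871117, -0.1989796)
updated quaternion q' = (-0.3509, 0.0952, -0.7795, -0.5101)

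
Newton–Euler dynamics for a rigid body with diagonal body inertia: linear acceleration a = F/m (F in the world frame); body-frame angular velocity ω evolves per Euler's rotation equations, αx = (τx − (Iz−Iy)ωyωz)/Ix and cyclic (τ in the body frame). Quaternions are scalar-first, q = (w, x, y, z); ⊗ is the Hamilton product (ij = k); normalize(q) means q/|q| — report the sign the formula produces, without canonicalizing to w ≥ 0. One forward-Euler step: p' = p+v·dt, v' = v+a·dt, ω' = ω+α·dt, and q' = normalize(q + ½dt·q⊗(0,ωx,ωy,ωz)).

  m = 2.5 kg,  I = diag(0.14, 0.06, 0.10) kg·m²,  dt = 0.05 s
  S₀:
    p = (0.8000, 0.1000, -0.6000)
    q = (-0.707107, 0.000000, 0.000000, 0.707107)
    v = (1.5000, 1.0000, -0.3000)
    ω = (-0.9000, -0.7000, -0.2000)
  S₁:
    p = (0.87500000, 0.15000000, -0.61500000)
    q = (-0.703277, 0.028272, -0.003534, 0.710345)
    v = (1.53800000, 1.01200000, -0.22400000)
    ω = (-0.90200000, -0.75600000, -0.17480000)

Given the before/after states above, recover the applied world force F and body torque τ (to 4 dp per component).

F = (1.9000, 0.6000, 3.8000)
τ = (0.0000, -0.0600, 0.0000)

v₁ − v₀ = (0.03800000, 0.01200000, 0.07600000)
applied force F = (1.9000, 0.6000, 3.8000)
rate change Δω = (-0.00200000, -0.05600000, 0.02520000)
precession coupling = (0.0056, 0.0072, -0.0504)
τ = I·(Δω/dt) + ω₀×(Iω₀) = (0.0000, -0.0600, 0.0000)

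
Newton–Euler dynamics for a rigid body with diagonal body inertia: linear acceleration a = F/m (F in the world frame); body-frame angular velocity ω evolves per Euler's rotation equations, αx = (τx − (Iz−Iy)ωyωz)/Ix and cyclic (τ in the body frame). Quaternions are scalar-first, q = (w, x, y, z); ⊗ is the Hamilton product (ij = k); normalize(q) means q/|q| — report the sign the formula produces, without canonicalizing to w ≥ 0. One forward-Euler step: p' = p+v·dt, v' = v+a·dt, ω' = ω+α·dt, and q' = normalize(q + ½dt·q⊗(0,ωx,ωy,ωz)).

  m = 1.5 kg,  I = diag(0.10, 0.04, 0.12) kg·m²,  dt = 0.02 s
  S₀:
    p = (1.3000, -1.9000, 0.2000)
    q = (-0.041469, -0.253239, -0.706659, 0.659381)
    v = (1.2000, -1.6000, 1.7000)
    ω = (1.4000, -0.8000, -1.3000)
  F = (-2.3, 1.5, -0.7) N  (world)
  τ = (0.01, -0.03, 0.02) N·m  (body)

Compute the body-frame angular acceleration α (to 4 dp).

α = (-0.7320, -1.6600, -0.3933)

gyro term ω×Iω = (0.0832, 0.0364, 0.0672)
(τ − ω×Iω)/I = (-0.7320, -1.6600, -0.3933)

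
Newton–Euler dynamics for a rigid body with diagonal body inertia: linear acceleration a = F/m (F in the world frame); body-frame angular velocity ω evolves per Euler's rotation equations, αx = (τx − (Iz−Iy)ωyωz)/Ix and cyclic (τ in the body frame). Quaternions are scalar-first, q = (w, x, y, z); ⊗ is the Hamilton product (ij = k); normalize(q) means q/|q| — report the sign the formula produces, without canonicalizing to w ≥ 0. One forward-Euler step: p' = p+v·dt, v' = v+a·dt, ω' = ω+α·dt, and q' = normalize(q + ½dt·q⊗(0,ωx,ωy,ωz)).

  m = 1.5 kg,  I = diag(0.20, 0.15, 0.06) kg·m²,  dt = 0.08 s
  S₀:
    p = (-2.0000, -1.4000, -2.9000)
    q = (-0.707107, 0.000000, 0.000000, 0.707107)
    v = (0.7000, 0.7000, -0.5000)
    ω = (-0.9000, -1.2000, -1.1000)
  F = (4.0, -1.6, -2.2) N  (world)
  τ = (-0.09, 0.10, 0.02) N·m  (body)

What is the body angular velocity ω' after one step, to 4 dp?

ω' = (-0.8885, -1.2206, -1.0013)

gyro term ω×Iω = (-0.1188, 0.1386, -0.0540)
α = I⁻¹(τ − ω×Iω) = (0.1440, -0.2573, 1.2333)
ω' = ω + α·dt = (-0.8885, -1.2206, -1.0013)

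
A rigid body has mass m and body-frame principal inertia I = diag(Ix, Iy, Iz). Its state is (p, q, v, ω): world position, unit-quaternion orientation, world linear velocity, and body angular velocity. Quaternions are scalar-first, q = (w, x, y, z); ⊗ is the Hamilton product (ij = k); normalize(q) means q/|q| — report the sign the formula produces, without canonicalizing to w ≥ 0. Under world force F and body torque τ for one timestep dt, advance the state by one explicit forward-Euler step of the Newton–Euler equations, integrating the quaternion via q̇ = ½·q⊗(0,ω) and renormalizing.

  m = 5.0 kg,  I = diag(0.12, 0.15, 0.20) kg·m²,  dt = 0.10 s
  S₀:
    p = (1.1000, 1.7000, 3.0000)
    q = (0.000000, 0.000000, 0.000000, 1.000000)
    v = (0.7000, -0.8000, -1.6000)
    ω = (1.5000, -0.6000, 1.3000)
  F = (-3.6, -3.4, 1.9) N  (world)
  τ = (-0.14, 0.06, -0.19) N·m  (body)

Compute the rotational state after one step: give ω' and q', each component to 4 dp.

angular accel α = (-0.8417, 1.4400, -0.8150)
ω' = ω + α·dt = (1.4158, -0.4560, 1.2185)
q⊗(0,ω) = (-1.3000000, 0.6000000, 1.5000000, 0.0000000)
q + ½dt·q⊗(0,ω), renormalized = (-0.0647, 0.0298, 0.0746, 0.9947)

ω' = (1.4158, -0.4560, 1.2185)
q' = (-0.0647, 0.0298, 0.0746, 0.9947)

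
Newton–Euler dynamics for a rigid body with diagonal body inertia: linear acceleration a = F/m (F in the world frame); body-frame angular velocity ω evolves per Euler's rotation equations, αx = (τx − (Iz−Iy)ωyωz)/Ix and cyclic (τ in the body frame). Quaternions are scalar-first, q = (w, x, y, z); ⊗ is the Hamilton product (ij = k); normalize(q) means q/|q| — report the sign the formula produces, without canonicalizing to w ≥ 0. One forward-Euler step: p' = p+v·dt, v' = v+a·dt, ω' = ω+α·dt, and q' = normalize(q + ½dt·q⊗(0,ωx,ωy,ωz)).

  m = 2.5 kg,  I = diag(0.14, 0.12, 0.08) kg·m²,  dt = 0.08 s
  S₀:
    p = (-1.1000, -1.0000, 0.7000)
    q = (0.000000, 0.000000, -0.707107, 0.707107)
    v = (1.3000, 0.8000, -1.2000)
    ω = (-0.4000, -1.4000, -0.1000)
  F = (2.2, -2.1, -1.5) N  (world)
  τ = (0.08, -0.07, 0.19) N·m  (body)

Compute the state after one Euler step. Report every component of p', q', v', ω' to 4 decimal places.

p + v·dt = (-0.9960, -0.9360, 0.6040)
v + (F/m)dt = (1.3704, 0.7328, -1.2480)
ω×(Iω) gyroscopic = (-0.0056, 0.0024, -0.0112)
angular accel α = (0.6114, -0.6033, 2.5150)
ω + α·dt = (-0.3511, -1.4483, 0.1012)
2q̇ = q⊗(0,ω) = (-0.9192391, 1.0606605, -0.2828428, -0.2828428)
q + ½dt·q⊗(0,ω), renormalized = (-0.0367, 0.0424, -0.7172, 0.6946)

p' = (-0.9960, -0.9360, 0.6040)
q' = (-0.0367, 0.0424, -0.7172, 0.6946)
v' = (1.3704, 0.7328, -1.2480)
ω' = (-0.3511, -1.4483, 0.1012)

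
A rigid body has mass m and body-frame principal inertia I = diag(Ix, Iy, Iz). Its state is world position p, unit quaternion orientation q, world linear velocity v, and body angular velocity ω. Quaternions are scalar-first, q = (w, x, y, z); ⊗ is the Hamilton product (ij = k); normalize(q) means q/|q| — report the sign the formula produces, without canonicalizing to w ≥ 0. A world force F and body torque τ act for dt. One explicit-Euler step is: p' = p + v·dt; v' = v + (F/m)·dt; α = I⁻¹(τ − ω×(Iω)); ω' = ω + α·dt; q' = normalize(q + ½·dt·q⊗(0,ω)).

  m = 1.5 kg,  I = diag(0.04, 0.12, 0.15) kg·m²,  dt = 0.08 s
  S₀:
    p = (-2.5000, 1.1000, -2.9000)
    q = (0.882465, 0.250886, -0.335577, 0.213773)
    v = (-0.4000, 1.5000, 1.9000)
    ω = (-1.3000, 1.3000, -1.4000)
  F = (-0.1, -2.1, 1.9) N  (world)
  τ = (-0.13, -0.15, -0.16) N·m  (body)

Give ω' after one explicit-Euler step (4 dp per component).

ω' = (-1.4508, 1.3335, -1.4132)

gyro term ω×Iω = (-0.0546, -0.2002, -0.1352)
α = I⁻¹(τ − ω×Iω) = (-1.8850, 0.4183, -0.1653)
ω' = ω + α·dt = (-1.4508, 1.3335, -1.4132)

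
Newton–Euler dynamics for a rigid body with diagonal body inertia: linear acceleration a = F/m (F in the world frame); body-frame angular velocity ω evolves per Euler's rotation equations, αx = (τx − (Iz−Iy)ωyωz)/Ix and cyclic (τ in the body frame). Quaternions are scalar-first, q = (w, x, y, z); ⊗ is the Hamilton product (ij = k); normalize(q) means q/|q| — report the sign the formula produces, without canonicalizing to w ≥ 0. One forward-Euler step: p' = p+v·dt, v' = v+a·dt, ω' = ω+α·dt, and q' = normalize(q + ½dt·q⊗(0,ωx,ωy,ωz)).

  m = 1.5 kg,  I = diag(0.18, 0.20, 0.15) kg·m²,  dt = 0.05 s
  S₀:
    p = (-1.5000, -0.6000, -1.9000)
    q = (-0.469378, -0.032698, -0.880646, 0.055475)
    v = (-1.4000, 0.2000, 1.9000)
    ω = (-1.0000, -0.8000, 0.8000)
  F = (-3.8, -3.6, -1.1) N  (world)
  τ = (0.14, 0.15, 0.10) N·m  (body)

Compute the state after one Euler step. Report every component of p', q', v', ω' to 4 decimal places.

a = (-2.5333, -2.4000, -0.7333)
p' = p + v·dt = (-1.5700, -0.5900, -1.8050)
new velocity v' = (-1.5267, 0.0800, 1.8633)
gyro term ω×Iω = (0.0320, -0.0240, 0.0160)
angular accel α = (0.6000, 0.8700, 0.5600)
ω' = ω + α·dt = (-0.9700, -0.7565, 0.8280)
2q̇ = q⊗(0,ω) = (-0.7815948, -0.1907588, 0.3461858, -1.2299900)
q' = normalize(q + ½dt·q⊗(0,ω)) = (-0.4886, -0.0374, -0.8714, 0.0247)

p' = (-1.5700, -0.5900, -1.8050)
q' = (-0.4886, -0.0374, -0.8714, 0.0247)
v' = (-1.5267, 0.0800, 1.8633)
ω' = (-0.9700, -0.7565, 0.8280)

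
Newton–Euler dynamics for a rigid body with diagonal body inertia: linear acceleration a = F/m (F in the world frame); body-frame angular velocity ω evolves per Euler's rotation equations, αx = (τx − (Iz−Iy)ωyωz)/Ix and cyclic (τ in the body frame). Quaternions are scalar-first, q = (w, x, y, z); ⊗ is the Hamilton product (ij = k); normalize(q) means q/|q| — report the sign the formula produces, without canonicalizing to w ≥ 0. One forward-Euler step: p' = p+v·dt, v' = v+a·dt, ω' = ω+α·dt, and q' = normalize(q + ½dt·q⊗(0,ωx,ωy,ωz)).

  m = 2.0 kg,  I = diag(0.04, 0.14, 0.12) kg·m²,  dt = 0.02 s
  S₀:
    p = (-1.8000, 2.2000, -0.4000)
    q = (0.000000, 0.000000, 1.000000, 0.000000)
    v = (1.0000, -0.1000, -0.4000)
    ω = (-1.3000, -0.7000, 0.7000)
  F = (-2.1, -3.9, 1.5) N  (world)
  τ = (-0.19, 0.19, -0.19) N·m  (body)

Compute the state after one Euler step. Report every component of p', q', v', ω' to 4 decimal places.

new position p' = (-1.7800, 2.1980, -0.4080)
v' = v + a·dt = (0.9790, -0.1390, -0.3850)
gyro term ω×Iω = (0.0098, 0.0728, 0.0910)
angular accel α = (-4.9950, 0.8371, -2.3417)
ω + α·dt = (-1.3999, -0.6833, 0.6532)
q⊗(0,ω) = (0.7000000, 0.7000000, 0.0000000, 1.3000000)
updated quaternion q' = (0.0070, 0.0070, 0.9999, 0.0130)

p' = (-1.7800, 2.1980, -0.4080)
q' = (0.0070, 0.0070, 0.9999, 0.0130)
v' = (0.9790, -0.1390, -0.3850)
ω' = (-1.3999, -0.6833, 0.6532)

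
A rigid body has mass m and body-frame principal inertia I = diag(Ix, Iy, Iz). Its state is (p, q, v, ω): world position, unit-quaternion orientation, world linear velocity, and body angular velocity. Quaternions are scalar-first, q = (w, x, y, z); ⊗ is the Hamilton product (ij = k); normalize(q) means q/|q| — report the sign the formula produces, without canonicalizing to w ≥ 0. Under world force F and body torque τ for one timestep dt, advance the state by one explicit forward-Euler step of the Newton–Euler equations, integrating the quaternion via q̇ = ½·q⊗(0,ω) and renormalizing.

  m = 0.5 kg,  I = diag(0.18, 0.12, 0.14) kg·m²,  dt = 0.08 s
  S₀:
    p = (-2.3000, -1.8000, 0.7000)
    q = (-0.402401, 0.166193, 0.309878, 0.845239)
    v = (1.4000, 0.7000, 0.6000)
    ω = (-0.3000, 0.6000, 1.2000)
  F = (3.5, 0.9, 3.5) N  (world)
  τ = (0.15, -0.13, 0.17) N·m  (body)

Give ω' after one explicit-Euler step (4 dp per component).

α = I⁻¹(τ − ω×Iω) = (0.7533, -0.9633, 1.1371)
new body rate ω' = (-0.2397, 0.5229, 1.2910)

ω' = (-0.2397, 0.5229, 1.2910)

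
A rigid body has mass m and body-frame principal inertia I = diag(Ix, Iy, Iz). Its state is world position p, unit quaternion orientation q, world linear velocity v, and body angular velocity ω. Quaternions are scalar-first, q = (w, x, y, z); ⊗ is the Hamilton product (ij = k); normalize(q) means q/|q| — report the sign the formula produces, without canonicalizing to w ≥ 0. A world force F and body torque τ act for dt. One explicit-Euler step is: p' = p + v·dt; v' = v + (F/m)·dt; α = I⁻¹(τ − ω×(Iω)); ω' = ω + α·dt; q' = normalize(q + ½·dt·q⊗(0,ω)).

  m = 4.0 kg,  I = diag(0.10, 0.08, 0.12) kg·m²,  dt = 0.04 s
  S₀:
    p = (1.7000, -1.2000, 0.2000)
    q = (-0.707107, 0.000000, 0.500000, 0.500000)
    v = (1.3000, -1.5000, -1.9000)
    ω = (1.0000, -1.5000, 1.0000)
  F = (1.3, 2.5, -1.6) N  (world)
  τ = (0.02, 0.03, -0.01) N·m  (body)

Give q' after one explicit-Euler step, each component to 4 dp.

q' = (-0.7015, 0.0108, 0.5308, 0.4755)

2q̇ = q⊗(0,ω) = (0.2500000, 0.5428930, 1.5606605, -1.2071070)
q + ½dt·q⊗(0,ω), renormalized = (-0.7015, 0.0108, 0.5308, 0.4755)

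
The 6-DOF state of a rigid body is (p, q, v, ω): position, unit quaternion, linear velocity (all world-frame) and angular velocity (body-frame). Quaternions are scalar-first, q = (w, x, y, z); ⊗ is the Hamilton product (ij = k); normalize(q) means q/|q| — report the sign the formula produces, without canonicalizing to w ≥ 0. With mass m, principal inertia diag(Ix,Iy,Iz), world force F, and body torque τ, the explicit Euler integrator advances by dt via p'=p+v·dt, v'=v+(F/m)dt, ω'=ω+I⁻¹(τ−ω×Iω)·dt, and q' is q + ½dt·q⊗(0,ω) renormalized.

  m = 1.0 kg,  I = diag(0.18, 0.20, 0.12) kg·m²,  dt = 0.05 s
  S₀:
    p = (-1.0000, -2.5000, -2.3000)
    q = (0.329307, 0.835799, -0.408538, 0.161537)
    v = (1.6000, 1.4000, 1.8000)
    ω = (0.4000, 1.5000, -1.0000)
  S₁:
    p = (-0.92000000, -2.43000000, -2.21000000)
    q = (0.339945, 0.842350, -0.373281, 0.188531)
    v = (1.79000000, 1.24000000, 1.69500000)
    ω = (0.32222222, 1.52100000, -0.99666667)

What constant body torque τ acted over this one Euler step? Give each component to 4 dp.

ω₁ − ω₀ = (-0.07777778, 0.02100000, 0.00333333)
ω₀×(Iω₀) = (0.1200, -0.0240, 0.0120)
applied torque τ = (-0.1600, 0.0600, 0.0200)

τ = (-0.1600, 0.0600, 0.0200)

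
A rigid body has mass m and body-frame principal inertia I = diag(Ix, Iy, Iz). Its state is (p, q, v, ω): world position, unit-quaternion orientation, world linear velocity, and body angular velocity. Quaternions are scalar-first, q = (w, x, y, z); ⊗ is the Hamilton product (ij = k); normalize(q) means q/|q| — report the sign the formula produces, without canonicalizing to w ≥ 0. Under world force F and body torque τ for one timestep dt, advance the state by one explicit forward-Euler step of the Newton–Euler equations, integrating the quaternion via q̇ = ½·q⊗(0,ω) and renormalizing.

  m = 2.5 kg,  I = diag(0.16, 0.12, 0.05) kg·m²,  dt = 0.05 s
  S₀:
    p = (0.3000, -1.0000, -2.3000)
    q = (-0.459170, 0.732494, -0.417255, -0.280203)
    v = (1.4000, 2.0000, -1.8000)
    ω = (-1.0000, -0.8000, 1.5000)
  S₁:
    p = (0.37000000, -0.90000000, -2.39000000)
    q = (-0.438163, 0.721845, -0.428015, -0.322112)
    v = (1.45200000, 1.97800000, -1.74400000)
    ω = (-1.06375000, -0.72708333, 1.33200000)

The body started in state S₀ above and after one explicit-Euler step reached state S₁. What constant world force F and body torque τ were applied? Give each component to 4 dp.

F = (2.6000, -1.1000, 2.8000)
τ = (-0.1200, 0.0100, -0.2000)

Δv = v₁−v₀ = (0.05200000, -0.02200000, 0.05600000)
F = m·Δv/dt = (2.6000, -1.1000, 2.8000)
Δω = ω₁−ω₀ = (-0.06375000, 0.07291667, -0.16800000)
precession coupling = (0.0840, -0.1650, -0.0320)
τ = I·(Δω/dt) + ω₀×(Iω₀) = (-0.1200, 0.0100, -0.2000)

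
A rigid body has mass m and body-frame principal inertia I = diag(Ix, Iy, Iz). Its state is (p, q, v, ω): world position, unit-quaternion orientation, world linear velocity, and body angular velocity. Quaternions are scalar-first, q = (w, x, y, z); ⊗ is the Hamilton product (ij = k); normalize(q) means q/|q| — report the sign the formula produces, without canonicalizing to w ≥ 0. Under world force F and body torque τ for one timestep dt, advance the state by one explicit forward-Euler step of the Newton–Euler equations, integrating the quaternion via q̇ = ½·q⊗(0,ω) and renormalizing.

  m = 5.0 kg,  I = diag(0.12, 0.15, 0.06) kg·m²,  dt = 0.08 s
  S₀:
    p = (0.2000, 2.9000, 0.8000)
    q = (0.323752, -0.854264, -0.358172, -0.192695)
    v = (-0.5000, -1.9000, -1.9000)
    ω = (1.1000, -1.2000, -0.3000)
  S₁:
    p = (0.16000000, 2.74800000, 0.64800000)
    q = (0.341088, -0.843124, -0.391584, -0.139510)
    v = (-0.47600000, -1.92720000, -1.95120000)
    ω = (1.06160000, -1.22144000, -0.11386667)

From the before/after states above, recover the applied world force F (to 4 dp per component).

F = (1.5000, -1.7000, -3.2000)

v₁ − v₀ = (0.02400000, -0.02720000, -0.05120000)
m·(v₁−v₀)/dt = (1.5000, -1.7000, -3.2000)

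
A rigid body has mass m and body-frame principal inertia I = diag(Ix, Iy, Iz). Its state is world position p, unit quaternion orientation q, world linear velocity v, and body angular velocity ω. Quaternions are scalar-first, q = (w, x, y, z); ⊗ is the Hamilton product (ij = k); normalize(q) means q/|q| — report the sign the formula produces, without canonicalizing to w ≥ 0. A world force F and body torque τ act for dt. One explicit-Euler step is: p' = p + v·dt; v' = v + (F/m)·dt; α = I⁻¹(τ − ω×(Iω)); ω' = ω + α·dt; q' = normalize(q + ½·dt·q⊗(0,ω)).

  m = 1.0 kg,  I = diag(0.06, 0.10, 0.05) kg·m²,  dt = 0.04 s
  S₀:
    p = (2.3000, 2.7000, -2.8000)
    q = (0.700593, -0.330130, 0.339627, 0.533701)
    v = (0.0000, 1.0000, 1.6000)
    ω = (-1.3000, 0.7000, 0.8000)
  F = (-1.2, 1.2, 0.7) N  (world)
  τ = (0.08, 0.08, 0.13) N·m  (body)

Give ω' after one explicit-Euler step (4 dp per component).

α = I⁻¹(τ − ω×Iω) = (1.8000, 0.9040, 3.3280)
new body rate ω' = (-1.2280, 0.7362, 0.9331)

ω' = (-1.2280, 0.7362, 0.9331)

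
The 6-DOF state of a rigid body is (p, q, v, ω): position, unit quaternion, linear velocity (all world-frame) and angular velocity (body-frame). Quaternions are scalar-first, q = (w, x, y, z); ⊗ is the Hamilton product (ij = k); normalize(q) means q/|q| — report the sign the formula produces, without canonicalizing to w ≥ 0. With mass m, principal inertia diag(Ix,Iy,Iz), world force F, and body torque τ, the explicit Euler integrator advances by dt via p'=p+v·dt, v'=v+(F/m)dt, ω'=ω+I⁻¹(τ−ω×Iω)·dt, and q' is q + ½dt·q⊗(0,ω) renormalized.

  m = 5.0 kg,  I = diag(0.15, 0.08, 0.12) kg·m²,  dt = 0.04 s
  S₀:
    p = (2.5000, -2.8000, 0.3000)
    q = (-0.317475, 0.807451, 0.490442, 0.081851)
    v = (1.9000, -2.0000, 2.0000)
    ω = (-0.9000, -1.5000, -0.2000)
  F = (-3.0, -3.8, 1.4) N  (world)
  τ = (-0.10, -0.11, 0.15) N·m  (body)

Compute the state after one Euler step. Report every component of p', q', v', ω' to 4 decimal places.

p' = (2.5760, -2.8800, 0.3800)
q' = (-0.2877, 0.8132, 0.5014, 0.0677)
v' = (1.8760, -2.0304, 2.0112)
ω' = (-0.9299, -1.5577, -0.1185)

angular accel α = (-0.7467, -1.4425, 2.0375)
new body rate ω' = (-0.9299, -1.5577, -0.1185)
Hamilton product q⊗(0,ω) = (1.4787391, 0.3104156, 0.5640368, -0.7062837)
q + ½dt·q⊗(0,ω), renormalized = (-0.2877, 0.8132, 0.5014, 0.0677)
p + v·dt = (2.5760, -2.8800, 0.3800)
v' = v + a·dt = (1.8760, -2.0304, 2.0112)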